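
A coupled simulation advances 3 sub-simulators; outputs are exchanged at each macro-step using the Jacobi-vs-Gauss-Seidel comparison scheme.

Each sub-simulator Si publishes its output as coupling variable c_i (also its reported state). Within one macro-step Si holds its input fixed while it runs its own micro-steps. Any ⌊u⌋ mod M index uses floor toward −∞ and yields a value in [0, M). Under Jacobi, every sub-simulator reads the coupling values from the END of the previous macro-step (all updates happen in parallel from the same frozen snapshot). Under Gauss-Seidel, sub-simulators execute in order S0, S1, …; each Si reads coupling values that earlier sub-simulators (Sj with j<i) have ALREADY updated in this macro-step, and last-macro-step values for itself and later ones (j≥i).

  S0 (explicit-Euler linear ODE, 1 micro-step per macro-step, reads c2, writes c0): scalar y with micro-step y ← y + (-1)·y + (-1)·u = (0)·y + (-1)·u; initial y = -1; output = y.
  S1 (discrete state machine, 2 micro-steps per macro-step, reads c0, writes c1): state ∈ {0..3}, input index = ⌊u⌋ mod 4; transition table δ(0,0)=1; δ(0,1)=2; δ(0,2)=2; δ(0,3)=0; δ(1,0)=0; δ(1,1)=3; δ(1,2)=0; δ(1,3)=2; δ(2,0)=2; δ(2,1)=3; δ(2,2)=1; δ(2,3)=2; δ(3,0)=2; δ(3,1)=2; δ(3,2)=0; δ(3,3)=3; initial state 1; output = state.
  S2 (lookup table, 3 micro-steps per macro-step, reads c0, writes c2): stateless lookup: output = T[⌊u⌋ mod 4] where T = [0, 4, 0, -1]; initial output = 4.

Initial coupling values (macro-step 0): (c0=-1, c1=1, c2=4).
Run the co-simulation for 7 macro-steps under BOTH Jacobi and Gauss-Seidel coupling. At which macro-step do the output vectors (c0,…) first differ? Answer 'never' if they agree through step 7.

first divergence at macro-step: 1

[Jacobi] macro 1: S0 reads c2=4 → after 1×micro: -4; S1 reads c0=-1 → after 2×micro: 2; S2 reads c0=-1 → after 3×micro: -1 ⇒ (c0=-4, c1=2, c2=-1)
[Jacobi] macro 2: S0 reads c2=-1 → after 1×micro: 1; S1 reads c0=-4 → after 2×micro: 2; S2 reads c0=-4 → after 3×micro: 0 ⇒ (c0=1, c1=2, c2=0)
[Jacobi] macro 3: S0 reads c2=0 → after 1×micro: 0; S1 reads c0=1 → after 2×micro: 2; S2 reads c0=1 → after 3×micro: 4 ⇒ (c0=0, c1=2, c2=4)
[Jacobi] macro 4: S0 reads c2=4 → after 1×micro: -4; S1 reads c0=0 → after 2×micro: 2; S2 reads c0=0 → after 3×micro: 0 ⇒ (c0=-4, c1=2, c2=0)
[Jacobi] macro 5: S0 reads c2=0 → after 1×micro: 0; S1 reads c0=-4 → after 2×micro: 2; S2 reads c0=-4 → after 3×micro: 0 ⇒ (c0=0, c1=2, c2=0)
[Jacobi] macro 6: S0 reads c2=0 → after 1×micro: 0; S1 reads c0=0 → after 2×micro: 2; S2 reads c0=0 → after 3×micro: 0 ⇒ (c0=0, c1=2, c2=0)
[Jacobi] macro 7: S0 reads c2=0 → after 1×micro: 0; S1 reads c0=0 → after 2×micro: 2; S2 reads c0=0 → after 3×micro: 0 ⇒ (c0=0, c1=2, c2=0)
[Gauss-Seidel] macro 1: S0 reads c2=4 → after 1×micro: -4; S1 reads c0=-4 → after 2×micro: 1; S2 reads c0=-4 → after 3×micro: 0 ⇒ (c0=-4, c1=1, c2=0)
[Gauss-Seidel] macro 2: S0 reads c2=0 → after 1×micro: 0; S1 reads c0=0 → after 2×micro: 1; S2 reads c0=0 → after 3×micro: 0 ⇒ (c0=0, c1=1, c2=0)
[Gauss-Seidel] macro 3: S0 reads c2=0 → after 1×micro: 0; S1 reads c0=0 → after 2×micro: 1; S2 reads c0=0 → after 3×micro: 0 ⇒ (c0=0, c1=1, c2=0)
[Gauss-Seidel] macro 4: S0 reads c2=0 → after 1×micro: 0; S1 reads c0=0 → after 2×micro: 1; S2 reads c0=0 → after 3×micro: 0 ⇒ (c0=0, c1=1, c2=0)
[Gauss-Seidel] macro 5: S0 reads c2=0 → after 1×micro: 0; S1 reads c0=0 → after 2×micro: 1; S2 reads c0=0 → after 3×micro: 0 ⇒ (c0=0, c1=1, c2=0)
[Gauss-Seidel] macro 6: S0 reads c2=0 → after 1×micro: 0; S1 reads c0=0 → after 2×micro: 1; S2 reads c0=0 → after 3×micro: 0 ⇒ (c0=0, c1=1, c2=0)
[Gauss-Seidel] macro 7: S0 reads c2=0 → after 1×micro: 0; S1 reads c0=0 → after 2×micro: 1; S2 reads c0=0 → after 3×micro: 0 ⇒ (c0=0, c1=1, c2=0)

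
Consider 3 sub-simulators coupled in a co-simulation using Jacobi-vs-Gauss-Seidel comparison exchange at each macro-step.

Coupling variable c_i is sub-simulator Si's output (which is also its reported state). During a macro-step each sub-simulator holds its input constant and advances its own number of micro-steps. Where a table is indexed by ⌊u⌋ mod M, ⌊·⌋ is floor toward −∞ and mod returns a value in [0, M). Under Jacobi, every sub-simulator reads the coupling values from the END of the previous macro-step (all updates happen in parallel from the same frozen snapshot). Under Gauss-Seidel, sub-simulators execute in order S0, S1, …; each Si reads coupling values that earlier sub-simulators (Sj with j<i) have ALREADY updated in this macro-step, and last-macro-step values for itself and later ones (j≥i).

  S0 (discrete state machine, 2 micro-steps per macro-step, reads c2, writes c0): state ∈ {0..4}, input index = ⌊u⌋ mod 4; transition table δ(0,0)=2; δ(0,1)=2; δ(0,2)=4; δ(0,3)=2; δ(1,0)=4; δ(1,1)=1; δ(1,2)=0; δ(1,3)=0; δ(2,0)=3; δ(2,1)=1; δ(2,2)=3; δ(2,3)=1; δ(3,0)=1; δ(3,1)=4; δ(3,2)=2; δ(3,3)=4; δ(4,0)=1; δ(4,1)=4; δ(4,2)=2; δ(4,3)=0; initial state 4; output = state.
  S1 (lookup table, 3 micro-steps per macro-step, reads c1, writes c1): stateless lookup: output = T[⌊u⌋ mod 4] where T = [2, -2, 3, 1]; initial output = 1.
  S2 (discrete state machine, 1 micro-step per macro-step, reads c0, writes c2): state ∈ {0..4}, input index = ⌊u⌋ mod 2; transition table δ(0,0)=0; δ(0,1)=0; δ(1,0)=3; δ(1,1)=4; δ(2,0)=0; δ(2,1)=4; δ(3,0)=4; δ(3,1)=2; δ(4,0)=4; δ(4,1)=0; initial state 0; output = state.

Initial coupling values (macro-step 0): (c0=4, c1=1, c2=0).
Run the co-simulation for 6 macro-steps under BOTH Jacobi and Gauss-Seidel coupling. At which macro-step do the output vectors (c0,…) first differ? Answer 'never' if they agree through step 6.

first divergence at macro-step: never

[Jacobi] macro 1: S0 reads c2=0 → after 2×micro: 4; S1 reads c1=1 → after 3×micro: -2; S2 reads c0=4 → after 1×micro: 0 ⇒ (c0=4, c1=-2, c2=0)
[Jacobi] macro 2: S0 reads c2=0 → after 2×micro: 4; S1 reads c1=-2 → after 3×micro: 3; S2 reads c0=4 → after 1×micro: 0 ⇒ (c0=4, c1=3, c2=0)
[Jacobi] macro 3: S0 reads c2=0 → after 2×micro: 4; S1 reads c1=3 → after 3×micro: 1; S2 reads c0=4 → after 1×micro: 0 ⇒ (c0=4, c1=1, c2=0)
[Jacobi] macro 4: S0 reads c2=0 → after 2×micro: 4; S1 reads c1=1 → after 3×micro: -2; S2 reads c0=4 → after 1×micro: 0 ⇒ (c0=4, c1=-2, c2=0)
[Jacobi] macro 5: S0 reads c2=0 → after 2×micro: 4; S1 reads c1=-2 → after 3×micro: 3; S2 reads c0=4 → after 1×micro: 0 ⇒ (c0=4, c1=3, c2=0)
[Jacobi] macro 6: S0 reads c2=0 → after 2×micro: 4; S1 reads c1=3 → after 3×micro: 1; S2 reads c0=4 → after 1×micro: 0 ⇒ (c0=4, c1=1, c2=0)
[Gauss-Seidel] macro 1: S0 reads c2=0 → after 2×micro: 4; S1 reads c1=1 → after 3×micro: -2; S2 reads c0=4 → after 1×micro: 0 ⇒ (c0=4, c1=-2, c2=0)
[Gauss-Seidel] macro 2: S0 reads c2=0 → after 2×micro: 4; S1 reads c1=-2 → after 3×micro: 3; S2 reads c0=4 → after 1×micro: 0 ⇒ (c0=4, c1=3, c2=0)
[Gauss-Seidel] macro 3: S0 reads c2=0 → after 2×micro: 4; S1 reads c1=3 → after 3×micro: 1; S2 reads c0=4 → after 1×micro: 0 ⇒ (c0=4, c1=1, c2=0)
[Gauss-Seidel] macro 4: S0 reads c2=0 → after 2×micro: 4; S1 reads c1=1 → after 3×micro: -2; S2 reads c0=4 → after 1×micro: 0 ⇒ (c0=4, c1=-2, c2=0)
[Gauss-Seidel] macro 5: S0 reads c2=0 → after 2×micro: 4; S1 reads c1=-2 → after 3×micro: 3; S2 reads c0=4 → after 1×micro: 0 ⇒ (c0=4, c1=3, c2=0)
[Gauss-Seidel] macro 6: S0 reads c2=0 → after 2×micro: 4; S1 reads c1=3 → after 3×micro: 1; S2 reads c0=4 → after 1×micro: 0 ⇒ (c0=4, c1=1, c2=0)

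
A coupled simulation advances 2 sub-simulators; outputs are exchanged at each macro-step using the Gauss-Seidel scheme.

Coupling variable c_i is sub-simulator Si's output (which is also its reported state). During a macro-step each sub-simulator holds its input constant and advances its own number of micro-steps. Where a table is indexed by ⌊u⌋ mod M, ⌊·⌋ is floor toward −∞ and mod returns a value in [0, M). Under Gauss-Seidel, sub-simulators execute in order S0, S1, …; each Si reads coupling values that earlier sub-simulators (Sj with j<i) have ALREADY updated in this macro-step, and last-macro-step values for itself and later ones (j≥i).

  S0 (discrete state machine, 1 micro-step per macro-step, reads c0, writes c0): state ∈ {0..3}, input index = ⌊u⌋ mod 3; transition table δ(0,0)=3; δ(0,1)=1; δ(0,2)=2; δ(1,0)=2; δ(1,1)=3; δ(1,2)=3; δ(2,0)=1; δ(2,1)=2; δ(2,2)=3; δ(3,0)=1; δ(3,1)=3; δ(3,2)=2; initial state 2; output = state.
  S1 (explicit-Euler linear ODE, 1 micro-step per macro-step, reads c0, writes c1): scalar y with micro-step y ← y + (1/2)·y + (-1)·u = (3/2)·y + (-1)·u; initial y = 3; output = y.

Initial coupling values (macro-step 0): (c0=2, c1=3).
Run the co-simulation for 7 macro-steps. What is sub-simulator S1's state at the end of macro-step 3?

macro 1: S0 reads c0=2 → after 1×micro: 3; S1 reads c0=3 → after 1×micro: 3/2 ⇒ (c0=3, c1=3/2)
macro 2: S0 reads c0=3 → after 1×micro: 1; S1 reads c0=1 → after 1×micro: 5/4 ⇒ (c0=1, c1=5/4)
macro 3: S0 reads c0=1 → after 1×micro: 3; S1 reads c0=3 → after 1×micro: -9/8 ⇒ (c0=3, c1=-9/8)
macro 4: S0 reads c0=3 → after 1×micro: 1; S1 reads c0=1 → after 1×micro: -43/16 ⇒ (c0=1, c1=-43/16)
macro 5: S0 reads c0=1 → after 1×micro: 3; S1 reads c0=3 → after 1×micro: -225/32 ⇒ (c0=3, c1=-225/32)
macro 6: S0 reads c0=3 → after 1×micro: 1; S1 reads c0=1 → after 1×micro: -739/64 ⇒ (c0=1, c1=-739/64)
macro 7: S0 reads c0=1 → after 1×micro: 3; S1 reads c0=3 → after 1×micro: -2601/128 ⇒ (c0=3, c1=-2601/128)

S1 state at macro-step 3 = -9/8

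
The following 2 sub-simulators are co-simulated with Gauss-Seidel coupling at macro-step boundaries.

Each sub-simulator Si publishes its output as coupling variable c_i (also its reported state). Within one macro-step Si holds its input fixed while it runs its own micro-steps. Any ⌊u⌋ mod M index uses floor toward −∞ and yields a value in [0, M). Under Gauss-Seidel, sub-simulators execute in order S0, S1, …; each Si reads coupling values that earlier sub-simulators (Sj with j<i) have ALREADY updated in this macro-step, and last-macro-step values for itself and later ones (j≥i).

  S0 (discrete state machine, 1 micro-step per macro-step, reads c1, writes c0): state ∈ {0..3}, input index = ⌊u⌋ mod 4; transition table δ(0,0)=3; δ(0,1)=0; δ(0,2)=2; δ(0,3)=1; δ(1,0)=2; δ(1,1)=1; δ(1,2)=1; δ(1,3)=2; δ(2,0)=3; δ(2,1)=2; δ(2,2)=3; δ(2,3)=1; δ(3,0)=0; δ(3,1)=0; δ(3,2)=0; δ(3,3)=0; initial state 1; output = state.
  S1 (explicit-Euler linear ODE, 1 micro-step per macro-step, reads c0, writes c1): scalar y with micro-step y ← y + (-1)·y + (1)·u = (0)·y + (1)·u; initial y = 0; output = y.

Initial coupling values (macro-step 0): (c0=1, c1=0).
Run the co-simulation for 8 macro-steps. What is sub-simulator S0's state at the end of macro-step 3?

macro 1: S0 reads c1=0 → after 1×micro: 2; S1 reads c0=2 → after 1×micro: 2 ⇒ (c0=2, c1=2)
macro 2: S0 reads c1=2 → after 1×micro: 3; S1 reads c0=3 → after 1×micro: 3 ⇒ (c0=3, c1=3)
macro 3: S0 reads c1=3 → after 1×micro: 0; S1 reads c0=0 → after 1×micro: 0 ⇒ (c0=0, c1=0)
macro 4: S0 reads c1=0 → after 1×micro: 3; S1 reads c0=3 → after 1×micro: 3 ⇒ (c0=3, c1=3)
macro 5: S0 reads c1=3 → after 1×micro: 0; S1 reads c0=0 → after 1×micro: 0 ⇒ (c0=0, c1=0)
macro 6: S0 reads c1=0 → after 1×micro: 3; S1 reads c0=3 → after 1×micro: 3 ⇒ (c0=3, c1=3)
macro 7: S0 reads c1=3 → after 1×micro: 0; S1 reads c0=0 → after 1×micro: 0 ⇒ (c0=0, c1=0)
macro 8: S0 reads c1=0 → after 1×micro: 3; S1 reads c0=3 → after 1×micro: 3 ⇒ (c0=3, c1=3)

S0 state at macro-step 3 = 0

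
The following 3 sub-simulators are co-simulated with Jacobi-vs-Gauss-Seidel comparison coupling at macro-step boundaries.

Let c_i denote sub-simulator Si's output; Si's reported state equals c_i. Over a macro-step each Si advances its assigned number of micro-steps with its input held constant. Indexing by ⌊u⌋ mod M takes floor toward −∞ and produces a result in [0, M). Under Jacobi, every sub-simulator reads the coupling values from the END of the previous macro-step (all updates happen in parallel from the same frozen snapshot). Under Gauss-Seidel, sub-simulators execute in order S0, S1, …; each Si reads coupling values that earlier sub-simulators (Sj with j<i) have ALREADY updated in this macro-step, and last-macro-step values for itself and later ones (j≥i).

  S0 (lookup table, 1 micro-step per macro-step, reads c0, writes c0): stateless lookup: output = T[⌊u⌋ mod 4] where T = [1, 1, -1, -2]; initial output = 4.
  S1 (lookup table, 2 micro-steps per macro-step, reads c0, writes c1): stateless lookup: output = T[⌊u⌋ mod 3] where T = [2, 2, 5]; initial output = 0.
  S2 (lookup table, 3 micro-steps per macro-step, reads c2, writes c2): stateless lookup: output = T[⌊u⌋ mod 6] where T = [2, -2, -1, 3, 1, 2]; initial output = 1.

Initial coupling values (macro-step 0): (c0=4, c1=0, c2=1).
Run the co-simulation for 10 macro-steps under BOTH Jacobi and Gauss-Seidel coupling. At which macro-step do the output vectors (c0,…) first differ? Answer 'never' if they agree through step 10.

first divergence at macro-step: never

[Jacobi] macro 1: S0 reads c0=4 → after 1×micro: 1; S1 reads c0=4 → after 2×micro: 2; S2 reads c2=1 → after 3×micro: -2 ⇒ (c0=1, c1=2, c2=-2)
[Jacobi] macro 2: S0 reads c0=1 → after 1×micro: 1; S1 reads c0=1 → after 2×micro: 2; S2 reads c2=-2 → after 3×micro: 1 ⇒ (c0=1, c1=2, c2=1)
[Jacobi] macro 3: S0 reads c0=1 → after 1×micro: 1; S1 reads c0=1 → after 2×micro: 2; S2 reads c2=1 → after 3×micro: -2 ⇒ (c0=1, c1=2, c2=-2)
[Jacobi] macro 4: S0 reads c0=1 → after 1×micro: 1; S1 reads c0=1 → after 2×micro: 2; S2 reads c2=-2 → after 3×micro: 1 ⇒ (c0=1, c1=2, c2=1)
[Jacobi] macro 5: S0 reads c0=1 → after 1×micro: 1; S1 reads c0=1 → after 2×micro: 2; S2 reads c2=1 → after 3×micro: -2 ⇒ (c0=1, c1=2, c2=-2)
[Jacobi] macro 6: S0 reads c0=1 → after 1×micro: 1; S1 reads c0=1 → after 2×micro: 2; S2 reads c2=-2 → after 3×micro: 1 ⇒ (c0=1, c1=2, c2=1)
[Jacobi] macro 7: S0 reads c0=1 → after 1×micro: 1; S1 reads c0=1 → after 2×micro: 2; S2 reads c2=1 → after 3×micro: -2 ⇒ (c0=1, c1=2, c2=-2)
[Jacobi] macro 8: S0 reads c0=1 → after 1×micro: 1; S1 reads c0=1 → after 2×micro: 2; S2 reads c2=-2 → after 3×micro: 1 ⇒ (c0=1, c1=2, c2=1)
[Jacobi] macro 9: S0 reads c0=1 → after 1×micro: 1; S1 reads c0=1 → after 2×micro: 2; S2 reads c2=1 → after 3×micro: -2 ⇒ (c0=1, c1=2, c2=-2)
[Jacobi] macro 10: S0 reads c0=1 → after 1×micro: 1; S1 reads c0=1 → after 2×micro: 2; S2 reads c2=-2 → after 3×micro: 1 ⇒ (c0=1, c1=2, c2=1)
[Gauss-Seidel] macro 1: S0 reads c0=4 → after 1×micro: 1; S1 reads c0=1 → after 2×micro: 2; S2 reads c2=1 → after 3×micro: -2 ⇒ (c0=1, c1=2, c2=-2)
[Gauss-Seidel] macro 2: S0 reads c0=1 → after 1×micro: 1; S1 reads c0=1 → after 2×micro: 2; S2 reads c2=-2 → after 3×micro: 1 ⇒ (c0=1, c1=2, c2=1)
[Gauss-Seidel] macro 3: S0 reads c0=1 → after 1×micro: 1; S1 reads c0=1 → after 2×micro: 2; S2 reads c2=1 → after 3×micro: -2 ⇒ (c0=1, c1=2, c2=-2)
[Gauss-Seidel] macro 4: S0 reads c0=1 → after 1×micro: 1; S1 reads c0=1 → after 2×micro: 2; S2 reads c2=-2 → after 3×micro: 1 ⇒ (c0=1, c1=2, c2=1)
[Gauss-Seidel] macro 5: S0 reads c0=1 → after 1×micro: 1; S1 reads c0=1 → after 2×micro: 2; S2 reads c2=1 → after 3×micro: -2 ⇒ (c0=1, c1=2, c2=-2)
[Gauss-Seidel] macro 6: S0 reads c0=1 → after 1×micro: 1; S1 reads c0=1 → after 2×micro: 2; S2 reads c2=-2 → after 3×micro: 1 ⇒ (c0=1, c1=2, c2=1)
[Gauss-Seidel] macro 7: S0 reads c0=1 → after 1×micro: 1; S1 reads c0=1 → after 2×micro: 2; S2 reads c2=1 → after 3×micro: -2 ⇒ (c0=1, c1=2, c2=-2)
[Gauss-Seidel] macro 8: S0 reads c0=1 → after 1×micro: 1; S1 reads c0=1 → after 2×micro: 2; S2 reads c2=-2 → after 3×micro: 1 ⇒ (c0=1, c1=2, c2=1)
[Gauss-Seidel] macro 9: S0 reads c0=1 → after 1×micro: 1; S1 reads c0=1 → after 2×micro: 2; S2 reads c2=1 → after 3×micro: -2 ⇒ (c0=1, c1=2, c2=-2)
[Gauss-Seidel] macro 10: S0 reads c0=1 → after 1×micro: 1; S1 reads c0=1 → after 2×micro: 2; S2 reads c2=-2 → after 3×micro: 1 ⇒ (c0=1, c1=2, c2=1)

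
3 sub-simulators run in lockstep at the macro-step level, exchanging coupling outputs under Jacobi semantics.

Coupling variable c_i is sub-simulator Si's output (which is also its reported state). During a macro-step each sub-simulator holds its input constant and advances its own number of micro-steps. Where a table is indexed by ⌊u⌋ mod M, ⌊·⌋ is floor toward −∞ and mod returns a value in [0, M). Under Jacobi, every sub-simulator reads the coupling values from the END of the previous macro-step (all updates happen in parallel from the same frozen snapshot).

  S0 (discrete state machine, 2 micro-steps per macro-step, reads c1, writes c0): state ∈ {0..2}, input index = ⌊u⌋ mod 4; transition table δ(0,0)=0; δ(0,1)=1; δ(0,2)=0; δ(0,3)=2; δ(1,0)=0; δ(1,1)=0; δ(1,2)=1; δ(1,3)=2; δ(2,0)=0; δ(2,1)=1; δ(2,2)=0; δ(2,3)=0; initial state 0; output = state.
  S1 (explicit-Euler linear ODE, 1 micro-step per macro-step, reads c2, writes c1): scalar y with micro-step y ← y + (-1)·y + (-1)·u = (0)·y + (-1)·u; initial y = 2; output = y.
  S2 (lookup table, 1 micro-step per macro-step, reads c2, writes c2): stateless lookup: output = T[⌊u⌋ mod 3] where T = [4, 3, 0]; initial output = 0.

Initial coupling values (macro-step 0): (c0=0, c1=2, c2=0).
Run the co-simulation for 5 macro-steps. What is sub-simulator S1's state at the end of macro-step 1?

macro 1: S0 reads c1=2 → after 2×micro: 0; S1 reads c2=0 → after 1×micro: 0; S2 reads c2=0 → after 1×micro: 4 ⇒ (c0=0, c1=0, c2=4)
macro 2: S0 reads c1=0 → after 2×micro: 0; S1 reads c2=4 → after 1×micro: -4; S2 reads c2=4 → after 1×micro: 3 ⇒ (c0=0, c1=-4, c2=3)
macro 3: S0 reads c1=-4 → after 2×micro: 0; S1 reads c2=3 → after 1×micro: -3; S2 reads c2=3 → after 1×micro: 4 ⇒ (c0=0, c1=-3, c2=4)
macro 4: S0 reads c1=-3 → after 2×micro: 0; S1 reads c2=4 → after 1×micro: -4; S2 reads c2=4 → after 1×micro: 3 ⇒ (c0=0, c1=-4, c2=3)
macro 5: S0 reads c1=-4 → after 2×micro: 0; S1 reads c2=3 → after 1×micro: -3; S2 reads c2=3 → after 1×micro: 4 ⇒ (c0=0, c1=-3, c2=4)

S1 state at macro-step 1 = 0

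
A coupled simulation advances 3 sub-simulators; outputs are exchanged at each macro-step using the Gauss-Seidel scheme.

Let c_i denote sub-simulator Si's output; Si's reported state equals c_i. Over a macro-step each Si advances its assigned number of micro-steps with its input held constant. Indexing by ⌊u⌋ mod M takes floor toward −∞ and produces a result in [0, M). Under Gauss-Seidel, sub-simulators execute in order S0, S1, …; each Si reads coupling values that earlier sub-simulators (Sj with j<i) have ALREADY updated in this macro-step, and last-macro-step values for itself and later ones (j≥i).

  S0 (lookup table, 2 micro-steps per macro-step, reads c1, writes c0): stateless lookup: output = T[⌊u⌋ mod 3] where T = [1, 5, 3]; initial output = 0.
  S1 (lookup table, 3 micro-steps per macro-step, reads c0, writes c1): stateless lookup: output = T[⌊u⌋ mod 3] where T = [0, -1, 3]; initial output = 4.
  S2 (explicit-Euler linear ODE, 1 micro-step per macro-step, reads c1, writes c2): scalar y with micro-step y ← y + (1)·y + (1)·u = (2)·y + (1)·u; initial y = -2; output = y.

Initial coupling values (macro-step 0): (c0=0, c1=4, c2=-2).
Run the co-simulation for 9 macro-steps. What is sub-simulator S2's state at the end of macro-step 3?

S2 state at macro-step 3 = -6

macro 1: S0 reads c1=4 → after 2×micro: 5; S1 reads c0=5 → after 3×micro: 3; S2 reads c1=3 → after 1×micro: -1 ⇒ (c0=5, c1=3, c2=-1)
macro 2: S0 reads c1=3 → after 2×micro: 1; S1 reads c0=1 → after 3×micro: -1; S2 reads c1=-1 → after 1×micro: -3 ⇒ (c0=1, c1=-1, c2=-3)
macro 3: S0 reads c1=-1 → after 2×micro: 3; S1 reads c0=3 → after 3×micro: 0; S2 reads c1=0 → after 1×micro: -6 ⇒ (c0=3, c1=0, c2=-6)
macro 4: S0 reads c1=0 → after 2×micro: 1; S1 reads c0=1 → after 3×micro: -1; S2 reads c1=-1 → after 1×micro: -13 ⇒ (c0=1, c1=-1, c2=-13)
macro 5: S0 reads c1=-1 → after 2×micro: 3; S1 reads c0=3 → after 3×micro: 0; S2 reads c1=0 → after 1×micro: -26 ⇒ (c0=3, c1=0, c2=-26)
macro 6: S0 reads c1=0 → after 2×micro: 1; S1 reads c0=1 → after 3×micro: -1; S2 reads c1=-1 → after 1×micro: -53 ⇒ (c0=1, c1=-1, c2=-53)
macro 7: S0 reads c1=-1 → after 2×micro: 3; S1 reads c0=3 → after 3×micro: 0; S2 reads c1=0 → after 1×micro: -106 ⇒ (c0=3, c1=0, c2=-106)
macro 8: S0 reads c1=0 → after 2×micro: 1; S1 reads c0=1 → after 3×micro: -1; S2 reads c1=-1 → after 1×micro: -213 ⇒ (c0=1, c1=-1, c2=-213)
macro 9: S0 reads c1=-1 → after 2×micro: 3; S1 reads c0=3 → after 3×micro: 0; S2 reads c1=0 → after 1×micro: -426 ⇒ (c0=3, c1=0, c2=-426)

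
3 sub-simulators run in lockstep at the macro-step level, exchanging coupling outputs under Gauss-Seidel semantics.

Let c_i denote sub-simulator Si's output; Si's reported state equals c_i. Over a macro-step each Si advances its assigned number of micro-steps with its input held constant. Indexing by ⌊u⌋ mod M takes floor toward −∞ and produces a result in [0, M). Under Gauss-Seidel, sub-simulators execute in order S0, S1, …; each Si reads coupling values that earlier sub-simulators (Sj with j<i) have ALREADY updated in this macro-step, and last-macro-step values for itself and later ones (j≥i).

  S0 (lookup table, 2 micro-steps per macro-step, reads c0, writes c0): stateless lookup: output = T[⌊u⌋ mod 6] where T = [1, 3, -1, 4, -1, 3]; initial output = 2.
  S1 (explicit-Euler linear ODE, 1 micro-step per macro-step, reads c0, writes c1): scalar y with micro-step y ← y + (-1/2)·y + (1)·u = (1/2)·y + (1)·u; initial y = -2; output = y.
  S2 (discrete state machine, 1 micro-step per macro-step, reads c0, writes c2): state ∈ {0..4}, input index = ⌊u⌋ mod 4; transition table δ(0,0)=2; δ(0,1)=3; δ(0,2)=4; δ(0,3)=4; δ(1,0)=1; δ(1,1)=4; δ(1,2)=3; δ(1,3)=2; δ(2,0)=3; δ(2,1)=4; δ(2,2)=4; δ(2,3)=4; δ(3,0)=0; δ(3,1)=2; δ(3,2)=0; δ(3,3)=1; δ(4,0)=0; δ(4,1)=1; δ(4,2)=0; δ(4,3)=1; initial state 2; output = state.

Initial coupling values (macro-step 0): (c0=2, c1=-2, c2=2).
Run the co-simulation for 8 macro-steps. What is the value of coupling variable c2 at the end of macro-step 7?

c2 at macro-step 7 = 4

macro 1: S0 reads c0=2 → after 2×micro: -1; S1 reads c0=-1 → after 1×micro: -2; S2 reads c0=-1 → after 1×micro: 4 ⇒ (c0=-1, c1=-2, c2=4)
macro 2: S0 reads c0=-1 → after 2×micro: 3; S1 reads c0=3 → after 1×micro: 2; S2 reads c0=3 → after 1×micro: 1 ⇒ (c0=3, c1=2, c2=1)
macro 3: S0 reads c0=3 → after 2×micro: 4; S1 reads c0=4 → after 1×micro: 5; S2 reads c0=4 → after 1×micro: 1 ⇒ (c0=4, c1=5, c2=1)
macro 4: S0 reads c0=4 → after 2×micro: -1; S1 reads c0=-1 → after 1×micro: 3/2; S2 reads c0=-1 → after 1×micro: 2 ⇒ (c0=-1, c1=3/2, c2=2)
macro 5: S0 reads c0=-1 → after 2×micro: 3; S1 reads c0=3 → after 1×micro: 15/4; S2 reads c0=3 → after 1×micro: 4 ⇒ (c0=3, c1=15/4, c2=4)
macro 6: S0 reads c0=3 → after 2×micro: 4; S1 reads c0=4 → after 1×micro: 47/8; S2 reads c0=4 → after 1×micro: 0 ⇒ (c0=4, c1=47/8, c2=0)
macro 7: S0 reads c0=4 → after 2×micro: -1; S1 reads c0=-1 → after 1×micro: 31/16; S2 reads c0=-1 → after 1×micro: 4 ⇒ (c0=-1, c1=31/16, c2=4)
macro 8: S0 reads c0=-1 → after 2×micro: 3; S1 reads c0=3 → after 1×micro: 127/32; S2 reads c0=3 → after 1×micro: 1 ⇒ (c0=3, c1=127/32, c2=1)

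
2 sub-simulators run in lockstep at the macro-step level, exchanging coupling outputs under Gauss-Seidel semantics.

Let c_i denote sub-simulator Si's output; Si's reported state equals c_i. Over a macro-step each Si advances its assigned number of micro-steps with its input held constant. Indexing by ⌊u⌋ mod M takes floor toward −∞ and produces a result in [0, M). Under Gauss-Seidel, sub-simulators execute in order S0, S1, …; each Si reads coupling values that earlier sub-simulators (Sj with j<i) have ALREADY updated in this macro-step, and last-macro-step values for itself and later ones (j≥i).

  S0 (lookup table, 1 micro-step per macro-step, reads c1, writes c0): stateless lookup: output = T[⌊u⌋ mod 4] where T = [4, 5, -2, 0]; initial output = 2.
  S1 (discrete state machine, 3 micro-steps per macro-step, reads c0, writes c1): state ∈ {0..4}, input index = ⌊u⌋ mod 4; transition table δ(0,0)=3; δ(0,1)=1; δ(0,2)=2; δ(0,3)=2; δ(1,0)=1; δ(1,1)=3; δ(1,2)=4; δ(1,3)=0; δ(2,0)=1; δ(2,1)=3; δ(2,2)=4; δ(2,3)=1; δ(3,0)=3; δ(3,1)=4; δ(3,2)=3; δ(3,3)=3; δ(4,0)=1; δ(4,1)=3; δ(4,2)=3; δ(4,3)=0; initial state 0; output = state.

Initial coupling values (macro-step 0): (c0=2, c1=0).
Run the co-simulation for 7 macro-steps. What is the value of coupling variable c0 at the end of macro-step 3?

c0 at macro-step 3 = 0

macro 1: S0 reads c1=0 → after 1×micro: 4; S1 reads c0=4 → after 3×micro: 3 ⇒ (c0=4, c1=3)
macro 2: S0 reads c1=3 → after 1×micro: 0; S1 reads c0=0 → after 3×micro: 3 ⇒ (c0=0, c1=3)
macro 3: S0 reads c1=3 → after 1×micro: 0; S1 reads c0=0 → after 3×micro: 3 ⇒ (c0=0, c1=3)
macro 4: S0 reads c1=3 → after 1×micro: 0; S1 reads c0=0 → after 3×micro: 3 ⇒ (c0=0, c1=3)
macro 5: S0 reads c1=3 → after 1×micro: 0; S1 reads c0=0 → after 3×micro: 3 ⇒ (c0=0, c1=3)
macro 6: S0 reads c1=3 → after 1×micro: 0; S1 reads c0=0 → after 3×micro: 3 ⇒ (c0=0, c1=3)
macro 7: S0 reads c1=3 → after 1×micro: 0; S1 reads c0=0 → after 3×micro: 3 ⇒ (c0=0, c1=3)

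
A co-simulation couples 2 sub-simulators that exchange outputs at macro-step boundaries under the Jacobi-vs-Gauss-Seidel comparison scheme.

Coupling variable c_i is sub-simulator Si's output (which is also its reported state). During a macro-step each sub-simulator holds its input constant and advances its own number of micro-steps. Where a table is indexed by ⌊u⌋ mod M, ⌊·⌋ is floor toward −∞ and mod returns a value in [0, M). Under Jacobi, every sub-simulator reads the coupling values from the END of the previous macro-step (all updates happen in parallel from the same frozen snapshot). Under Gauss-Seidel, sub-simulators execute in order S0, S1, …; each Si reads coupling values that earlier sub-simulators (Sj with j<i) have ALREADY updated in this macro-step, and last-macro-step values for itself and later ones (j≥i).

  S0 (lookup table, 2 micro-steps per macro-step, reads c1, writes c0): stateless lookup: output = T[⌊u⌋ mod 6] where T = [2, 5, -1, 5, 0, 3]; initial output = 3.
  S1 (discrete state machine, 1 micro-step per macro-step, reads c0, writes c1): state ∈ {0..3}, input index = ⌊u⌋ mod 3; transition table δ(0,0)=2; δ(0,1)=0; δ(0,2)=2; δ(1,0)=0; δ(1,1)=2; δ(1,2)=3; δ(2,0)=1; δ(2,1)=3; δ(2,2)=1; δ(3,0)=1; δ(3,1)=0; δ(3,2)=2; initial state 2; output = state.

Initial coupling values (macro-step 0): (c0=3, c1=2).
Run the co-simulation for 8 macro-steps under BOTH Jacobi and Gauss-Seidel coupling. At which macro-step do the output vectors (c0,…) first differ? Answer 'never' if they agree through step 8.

first divergence at macro-step: never

[Jacobi] macro 1: S0 reads c1=2 → after 2×micro: -1; S1 reads c0=3 → after 1×micro: 1 ⇒ (c0=-1, c1=1)
[Jacobi] macro 2: S0 reads c1=1 → after 2×micro: 5; S1 reads c0=-1 → after 1×micro: 3 ⇒ (c0=5, c1=3)
[Jacobi] macro 3: S0 reads c1=3 → after 2×micro: 5; S1 reads c0=5 → after 1×micro: 2 ⇒ (c0=5, c1=2)
[Jacobi] macro 4: S0 reads c1=2 → after 2×micro: -1; S1 reads c0=5 → after 1×micro: 1 ⇒ (c0=-1, c1=1)
[Jacobi] macro 5: S0 reads c1=1 → after 2×micro: 5; S1 reads c0=-1 → after 1×micro: 3 ⇒ (c0=5, c1=3)
[Jacobi] macro 6: S0 reads c1=3 → after 2×micro: 5; S1 reads c0=5 → after 1×micro: 2 ⇒ (c0=5, c1=2)
[Jacobi] macro 7: S0 reads c1=2 → after 2×micro: -1; S1 reads c0=5 → after 1×micro: 1 ⇒ (c0=-1, c1=1)
[Jacobi] macro 8: S0 reads c1=1 → after 2×micro: 5; S1 reads c0=-1 → after 1×micro: 3 ⇒ (c0=5, c1=3)
[Gauss-Seidel] macro 1: S0 reads c1=2 → after 2×micro: -1; S1 reads c0=-1 → after 1×micro: 1 ⇒ (c0=-1, c1=1)
[Gauss-Seidel] macro 2: S0 reads c1=1 → after 2×micro: 5; S1 reads c0=5 → after 1×micro: 3 ⇒ (c0=5, c1=3)
[Gauss-Seidel] macro 3: S0 reads c1=3 → after 2×micro: 5; S1 reads c0=5 → after 1×micro: 2 ⇒ (c0=5, c1=2)
[Gauss-Seidel] macro 4: S0 reads c1=2 → after 2×micro: -1; S1 reads c0=-1 → after 1×micro: 1 ⇒ (c0=-1, c1=1)
[Gauss-Seidel] macro 5: S0 reads c1=1 → after 2×micro: 5; S1 reads c0=5 → after 1×micro: 3 ⇒ (c0=5, c1=3)
[Gauss-Seidel] macro 6: S0 reads c1=3 → after 2×micro: 5; S1 reads c0=5 → after 1×micro: 2 ⇒ (c0=5, c1=2)
[Gauss-Seidel] macro 7: S0 reads c1=2 → after 2×micro: -1; S1 reads c0=-1 → after 1×micro: 1 ⇒ (c0=-1, c1=1)
[Gauss-Seidel] macro 8: S0 reads c1=1 → after 2×micro: 5; S1 reads c0=5 → after 1×micro: 3 ⇒ (c0=5, c1=3)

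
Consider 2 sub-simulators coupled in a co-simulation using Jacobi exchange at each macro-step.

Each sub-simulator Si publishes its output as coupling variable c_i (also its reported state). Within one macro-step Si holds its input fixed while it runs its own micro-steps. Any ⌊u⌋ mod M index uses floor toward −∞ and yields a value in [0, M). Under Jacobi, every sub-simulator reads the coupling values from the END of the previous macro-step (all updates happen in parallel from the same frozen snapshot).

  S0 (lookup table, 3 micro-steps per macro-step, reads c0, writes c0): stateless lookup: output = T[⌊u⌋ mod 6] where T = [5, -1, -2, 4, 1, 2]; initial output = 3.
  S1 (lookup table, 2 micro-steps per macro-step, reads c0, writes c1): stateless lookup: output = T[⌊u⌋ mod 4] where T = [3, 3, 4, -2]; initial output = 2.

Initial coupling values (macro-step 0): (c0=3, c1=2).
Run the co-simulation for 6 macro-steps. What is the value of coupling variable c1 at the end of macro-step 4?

macro 1: S0 reads c0=3 → after 3×micro: 4; S1 reads c0=3 → after 2×micro: -2 ⇒ (c0=4, c1=-2)
macro 2: S0 reads c0=4 → after 3×micro: 1; S1 reads c0=4 → after 2×micro: 3 ⇒ (c0=1, c1=3)
macro 3: S0 reads c0=1 → after 3×micro: -1; S1 reads c0=1 → after 2×micro: 3 ⇒ (c0=-1, c1=3)
macro 4: S0 reads c0=-1 → after 3×micro: 2; S1 reads c0=-1 → after 2×micro: -2 ⇒ (c0=2, c1=-2)
macro 5: S0 reads c0=2 → after 3×micro: -2; S1 reads c0=2 → after 2×micro: 4 ⇒ (c0=-2, c1=4)
macro 6: S0 reads c0=-2 → after 3×micro: 1; S1 reads c0=-2 → after 2×micro: 4 ⇒ (c0=1, c1=4)

c1 at macro-step 4 = -2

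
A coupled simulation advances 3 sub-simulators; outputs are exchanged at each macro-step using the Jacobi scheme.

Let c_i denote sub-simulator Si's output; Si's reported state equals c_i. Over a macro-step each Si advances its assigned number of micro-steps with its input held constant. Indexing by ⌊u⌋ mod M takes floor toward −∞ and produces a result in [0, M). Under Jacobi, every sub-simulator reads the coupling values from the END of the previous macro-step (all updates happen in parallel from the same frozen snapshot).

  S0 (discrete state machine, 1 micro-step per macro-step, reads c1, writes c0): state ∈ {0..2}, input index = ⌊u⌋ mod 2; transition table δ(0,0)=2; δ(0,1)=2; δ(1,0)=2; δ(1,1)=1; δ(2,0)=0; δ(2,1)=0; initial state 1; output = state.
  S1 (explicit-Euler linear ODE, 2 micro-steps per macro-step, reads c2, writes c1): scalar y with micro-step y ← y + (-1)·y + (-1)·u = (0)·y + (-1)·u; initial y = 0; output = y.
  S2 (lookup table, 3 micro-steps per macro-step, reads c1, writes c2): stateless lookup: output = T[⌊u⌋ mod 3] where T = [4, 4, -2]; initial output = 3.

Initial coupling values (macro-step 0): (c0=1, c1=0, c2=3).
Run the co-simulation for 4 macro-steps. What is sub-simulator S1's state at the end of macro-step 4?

S1 state at macro-step 4 = 2

macro 1: S0 reads c1=0 → after 1×micro: 2; S1 reads c2=3 → after 2×micro: -3; S2 reads c1=0 → after 3×micro: 4 ⇒ (c0=2, c1=-3, c2=4)
macro 2: S0 reads c1=-3 → after 1×micro: 0; S1 reads c2=4 → after 2×micro: -4; S2 reads c1=-3 → after 3×micro: 4 ⇒ (c0=0, c1=-4, c2=4)
macro 3: S0 reads c1=-4 → after 1×micro: 2; S1 reads c2=4 → after 2×micro: -4; S2 reads c1=-4 → after 3×micro: -2 ⇒ (c0=2, c1=-4, c2=-2)
macro 4: S0 reads c1=-4 → after 1×micro: 0; S1 reads c2=-2 → after 2×micro: 2; S2 reads c1=-4 → after 3×micro: -2 ⇒ (c0=0, c1=2, c2=-2)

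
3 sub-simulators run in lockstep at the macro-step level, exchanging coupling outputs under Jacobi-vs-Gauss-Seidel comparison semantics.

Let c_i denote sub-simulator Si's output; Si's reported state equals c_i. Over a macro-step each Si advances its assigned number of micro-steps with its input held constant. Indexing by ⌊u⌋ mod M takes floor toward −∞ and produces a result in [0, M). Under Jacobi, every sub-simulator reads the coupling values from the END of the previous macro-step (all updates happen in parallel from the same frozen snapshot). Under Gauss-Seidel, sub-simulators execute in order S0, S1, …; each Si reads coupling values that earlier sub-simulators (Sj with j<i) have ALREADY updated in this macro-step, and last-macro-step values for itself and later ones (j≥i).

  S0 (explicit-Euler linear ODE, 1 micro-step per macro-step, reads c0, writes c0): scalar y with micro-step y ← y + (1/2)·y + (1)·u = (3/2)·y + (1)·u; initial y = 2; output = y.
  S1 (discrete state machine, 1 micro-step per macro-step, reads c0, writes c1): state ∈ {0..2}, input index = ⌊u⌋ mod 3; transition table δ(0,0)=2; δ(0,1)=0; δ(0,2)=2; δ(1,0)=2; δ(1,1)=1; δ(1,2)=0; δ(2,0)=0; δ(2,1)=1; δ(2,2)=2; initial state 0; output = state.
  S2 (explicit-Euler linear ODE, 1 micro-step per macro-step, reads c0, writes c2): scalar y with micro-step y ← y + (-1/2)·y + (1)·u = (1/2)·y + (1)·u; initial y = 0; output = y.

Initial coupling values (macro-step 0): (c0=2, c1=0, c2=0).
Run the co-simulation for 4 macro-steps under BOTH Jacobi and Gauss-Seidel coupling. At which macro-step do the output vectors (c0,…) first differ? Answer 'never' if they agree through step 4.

[Jacobi] macro 1: S0 reads c0=2 → after 1×micro: 5; S1 reads c0=2 → after 1×micro: 2; S2 reads c0=2 → after 1×micro: 2 ⇒ (c0=5, c1=2, c2=2)
[Jacobi] macro 2: S0 reads c0=5 → after 1×micro: 25/2; S1 reads c0=5 → after 1×micro: 2; S2 reads c0=5 → after 1×micro: 6 ⇒ (c0=25/2, c1=2, c2=6)
[Jacobi] macro 3: S0 reads c0=25/2 → after 1×micro: 125/4; S1 reads c0=25/2 → after 1×micro: 0; S2 reads c0=25/2 → after 1×micro: 31/2 ⇒ (c0=125/4, c1=0, c2=31/2)
[Jacobi] macro 4: S0 reads c0=125/4 → after 1×micro: 625/8; S1 reads c0=125/4 → after 1×micro: 0; S2 reads c0=125/4 → after 1×micro: 39 ⇒ (c0=625/8, c1=0, c2=39)
[Gauss-Seidel] macro 1: S0 reads c0=2 → after 1×micro: 5; S1 reads c0=5 → after 1×micro: 2; S2 reads c0=5 → after 1×micro: 5 ⇒ (c0=5, c1=2, c2=5)
[Gauss-Seidel] macro 2: S0 reads c0=5 → after 1×micro: 25/2; S1 reads c0=25/2 → after 1×micro: 0; S2 reads c0=25/2 → after 1×micro: 15 ⇒ (c0=25/2, c1=0, c2=15)
[Gauss-Seidel] macro 3: S0 reads c0=25/2 → after 1×micro: 125/4; S1 reads c0=125/4 → after 1×micro: 0; S2 reads c0=125/4 → after 1×micro: 155/4 ⇒ (c0=125/4, c1=0, c2=155/4)
[Gauss-Seidel] macro 4: S0 reads c0=125/4 → after 1×micro: 625/8; S1 reads c0=625/8 → after 1×micro: 2; S2 reads c0=625/8 → after 1×micro: 195/2 ⇒ (c0=625/8, c1=2, c2=195/2)

first divergence at macro-step: 1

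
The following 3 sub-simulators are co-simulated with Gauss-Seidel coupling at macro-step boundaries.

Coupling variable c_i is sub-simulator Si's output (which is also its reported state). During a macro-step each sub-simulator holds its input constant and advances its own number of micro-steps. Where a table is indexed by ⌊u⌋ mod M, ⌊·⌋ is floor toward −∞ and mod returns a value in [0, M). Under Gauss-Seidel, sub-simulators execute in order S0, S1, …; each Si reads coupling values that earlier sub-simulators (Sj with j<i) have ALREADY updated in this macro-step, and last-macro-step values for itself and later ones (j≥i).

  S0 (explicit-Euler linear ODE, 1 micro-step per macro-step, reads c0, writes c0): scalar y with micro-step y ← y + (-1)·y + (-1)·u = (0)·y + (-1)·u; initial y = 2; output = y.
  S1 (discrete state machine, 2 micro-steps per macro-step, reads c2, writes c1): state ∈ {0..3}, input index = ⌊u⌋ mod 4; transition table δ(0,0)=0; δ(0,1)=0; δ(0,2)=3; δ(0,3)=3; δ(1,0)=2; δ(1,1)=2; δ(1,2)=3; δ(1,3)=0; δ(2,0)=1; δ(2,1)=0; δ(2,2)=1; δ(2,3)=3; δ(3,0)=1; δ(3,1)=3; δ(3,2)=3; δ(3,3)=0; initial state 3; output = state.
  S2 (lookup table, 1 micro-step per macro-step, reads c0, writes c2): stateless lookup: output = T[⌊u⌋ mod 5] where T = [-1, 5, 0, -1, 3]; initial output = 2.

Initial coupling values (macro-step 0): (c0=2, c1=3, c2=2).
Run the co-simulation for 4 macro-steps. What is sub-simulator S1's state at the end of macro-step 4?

S1 state at macro-step 4 = 0

macro 1: S0 reads c0=2 → after 1×micro: -2; S1 reads c2=2 → after 2×micro: 3; S2 reads c0=-2 → after 1×micro: -1 ⇒ (c0=-2, c1=3, c2=-1)
macro 2: S0 reads c0=-2 → after 1×micro: 2; S1 reads c2=-1 → after 2×micro: 3; S2 reads c0=2 → after 1×micro: 0 ⇒ (c0=2, c1=3, c2=0)
macro 3: S0 reads c0=2 → after 1×micro: -2; S1 reads c2=0 → after 2×micro: 2; S2 reads c0=-2 → after 1×micro: -1 ⇒ (c0=-2, c1=2, c2=-1)
macro 4: S0 reads c0=-2 → after 1×micro: 2; S1 reads c2=-1 → after 2×micro: 0; S2 reads c0=2 → after 1×micro: 0 ⇒ (c0=2, c1=0, c2=0)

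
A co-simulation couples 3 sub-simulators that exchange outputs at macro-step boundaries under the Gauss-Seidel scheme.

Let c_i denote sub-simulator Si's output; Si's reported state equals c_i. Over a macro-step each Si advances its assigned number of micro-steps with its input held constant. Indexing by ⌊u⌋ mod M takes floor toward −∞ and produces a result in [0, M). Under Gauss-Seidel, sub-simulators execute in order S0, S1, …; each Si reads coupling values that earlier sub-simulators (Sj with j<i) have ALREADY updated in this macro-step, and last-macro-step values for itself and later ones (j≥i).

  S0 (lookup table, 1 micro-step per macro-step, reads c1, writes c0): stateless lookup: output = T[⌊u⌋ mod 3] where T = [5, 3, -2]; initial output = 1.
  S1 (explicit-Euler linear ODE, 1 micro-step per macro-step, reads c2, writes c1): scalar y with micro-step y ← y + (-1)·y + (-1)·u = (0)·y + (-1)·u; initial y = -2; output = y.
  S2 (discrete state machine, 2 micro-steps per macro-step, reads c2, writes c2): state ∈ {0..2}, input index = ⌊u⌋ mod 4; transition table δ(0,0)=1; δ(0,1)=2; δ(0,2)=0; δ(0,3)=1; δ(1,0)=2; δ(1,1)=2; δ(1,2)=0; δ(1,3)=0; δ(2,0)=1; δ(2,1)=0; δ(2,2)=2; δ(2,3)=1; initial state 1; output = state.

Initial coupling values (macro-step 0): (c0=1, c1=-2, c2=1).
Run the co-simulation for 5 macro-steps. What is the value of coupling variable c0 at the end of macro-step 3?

c0 at macro-step 3 = 5

macro 1: S0 reads c1=-2 → after 1×micro: 3; S1 reads c2=1 → after 1×micro: -1; S2 reads c2=1 → after 2×micro: 0 ⇒ (c0=3, c1=-1, c2=0)
macro 2: S0 reads c1=-1 → after 1×micro: -2; S1 reads c2=0 → after 1×micro: 0; S2 reads c2=0 → after 2×micro: 2 ⇒ (c0=-2, c1=0, c2=2)
macro 3: S0 reads c1=0 → after 1×micro: 5; S1 reads c2=2 → after 1×micro: -2; S2 reads c2=2 → after 2×micro: 2 ⇒ (c0=5, c1=-2, c2=2)
macro 4: S0 reads c1=-2 → after 1×micro: 3; S1 reads c2=2 → after 1×micro: -2; S2 reads c2=2 → after 2×micro: 2 ⇒ (c0=3, c1=-2, c2=2)
macro 5: S0 reads c1=-2 → after 1×micro: 3; S1 reads c2=2 → after 1×micro: -2; S2 reads c2=2 → after 2×micro: 2 ⇒ (c0=3, c1=-2, c2=2)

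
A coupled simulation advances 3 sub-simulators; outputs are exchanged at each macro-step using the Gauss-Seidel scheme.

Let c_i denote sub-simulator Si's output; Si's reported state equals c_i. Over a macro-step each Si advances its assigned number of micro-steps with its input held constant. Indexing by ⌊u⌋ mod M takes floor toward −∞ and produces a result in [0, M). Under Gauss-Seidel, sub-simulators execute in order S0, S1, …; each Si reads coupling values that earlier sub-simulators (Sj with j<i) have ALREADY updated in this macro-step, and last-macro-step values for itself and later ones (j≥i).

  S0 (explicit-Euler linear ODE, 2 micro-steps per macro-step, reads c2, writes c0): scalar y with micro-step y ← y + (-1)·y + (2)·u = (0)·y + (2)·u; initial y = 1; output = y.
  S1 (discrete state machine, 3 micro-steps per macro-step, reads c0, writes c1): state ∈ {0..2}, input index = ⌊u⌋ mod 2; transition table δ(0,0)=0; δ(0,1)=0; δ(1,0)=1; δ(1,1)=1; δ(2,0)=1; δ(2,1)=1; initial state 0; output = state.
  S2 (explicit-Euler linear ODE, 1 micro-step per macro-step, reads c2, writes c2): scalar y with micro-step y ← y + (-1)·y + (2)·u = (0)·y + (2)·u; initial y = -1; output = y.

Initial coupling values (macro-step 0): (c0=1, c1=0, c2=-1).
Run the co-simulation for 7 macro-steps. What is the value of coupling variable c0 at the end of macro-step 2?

c0 at macro-step 2 = -4

macro 1: S0 reads c2=-1 → after 2×micro: -2; S1 reads c0=-2 → after 3×micro: 0; S2 reads c2=-1 → after 1×micro: -2 ⇒ (c0=-2, c1=0, c2=-2)
macro 2: S0 reads c2=-2 → after 2×micro: -4; S1 reads c0=-4 → after 3×micro: 0; S2 reads c2=-2 → after 1×micro: -4 ⇒ (c0=-4, c1=0, c2=-4)
macro 3: S0 reads c2=-4 → after 2×micro: -8; S1 reads c0=-8 → after 3×micro: 0; S2 reads c2=-4 → after 1×micro: -8 ⇒ (c0=-8, c1=0, c2=-8)
macro 4: S0 reads c2=-8 → after 2×micro: -16; S1 reads c0=-16 → after 3×micro: 0; S2 reads c2=-8 → after 1×micro: -16 ⇒ (c0=-16, c1=0, c2=-16)
macro 5: S0 reads c2=-16 → after 2×micro: -32; S1 reads c0=-32 → after 3×micro: 0; S2 reads c2=-16 → after 1×micro: -32 ⇒ (c0=-32, c1=0, c2=-32)
macro 6: S0 reads c2=-32 → after 2×micro: -64; S1 reads c0=-64 → after 3×micro: 0; S2 reads c2=-32 → after 1×micro: -64 ⇒ (c0=-64, c1=0, c2=-64)
macro 7: S0 reads c2=-64 → after 2×micro: -128; S1 reads c0=-128 → after 3×micro: 0; S2 reads c2=-64 → after 1×micro: -128 ⇒ (c0=-128, c1=0, c2=-128)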